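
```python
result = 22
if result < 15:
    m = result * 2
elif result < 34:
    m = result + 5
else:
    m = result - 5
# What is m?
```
Trace:
  result=22
  result=22, m=27

Final answer: 27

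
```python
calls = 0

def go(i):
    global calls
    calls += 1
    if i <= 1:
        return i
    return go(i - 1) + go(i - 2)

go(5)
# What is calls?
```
Call trace (a repeated sub-call is expanded the first time; later identical calls just restate its return value):
go(i=5)
  go(i=4)
    go(i=3)
      go(i=2)
        go(i=1)
        -> return 1
        go(i=0)
        -> return 0
      -> return 1
      go(i=1)
      -> return 1
    -> return 2
    go(i=2) -> return 1  (same call as traced above)
  -> return 3
  go(i=3) -> return 2  (same call as traced above)
-> return 5

calls is incremented once per call, so count the calls in each subtree. Let C(i) = number of calls made by go(i).
C(0) = C(1) = 1 (base case, no recursion); C(i) = 1 + C(i - 1) + C(i - 2) otherwise.
C(2) = 1 + C(1) + C(0) = 1 + 1 + 1 = 3
C(3) = 1 + C(2) + C(1) = 1 + 3 + 1 = 5
C(4) = 1 + C(3) + C(2) = 1 + 5 + 3 = 9
C(5) = 1 + C(4) + C(3) = 1 + 9 + 5 = 15
calls = C(5) = 15

Final answer: 15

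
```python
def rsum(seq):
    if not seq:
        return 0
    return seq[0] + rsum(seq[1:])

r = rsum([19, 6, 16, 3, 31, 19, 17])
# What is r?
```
Call trace:
rsum(seq=[19, 6, 16, 3, 31, 19, 17])
  rsum(seq=[6, 16, 3, 31, 19, 17])
    rsum(seq=[16, 3, 31, 19, 17])
      rsum(seq=[3, 31, 19, 17])
        rsum(seq=[31, 19, 17])
          rsum(seq=[19, 17])
            rsum(seq=[17])
              rsum(seq=[])
              -> return 0
            -> return 17
          -> return 36
        -> return 67
      -> return 70
    -> return 86
  -> return 92
-> return 111

Final answer: 111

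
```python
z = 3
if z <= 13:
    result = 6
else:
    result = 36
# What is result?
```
Trace:
  z=3
  z=3, result=6

Final answer: 6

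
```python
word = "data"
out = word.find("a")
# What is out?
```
Trace:
  word='data'
  word='data', out=1

Final answer: 1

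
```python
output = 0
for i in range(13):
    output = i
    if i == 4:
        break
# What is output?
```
Trace:
  output=0
  output=0, i=0
  output=1, i=1
  output=2, i=2
  output=3, i=3
  output=4, i=4

Final answer: 4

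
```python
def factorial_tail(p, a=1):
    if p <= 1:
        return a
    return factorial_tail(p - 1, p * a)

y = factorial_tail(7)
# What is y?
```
Call trace:
factorial_tail(p=7, a=1)
  factorial_tail(p=6, a=7)
    factorial_tail(p=5, a=42)
      factorial_tail(p=4, a=210)
        factorial_tail(p=3, a=840)
          factorial_tail(p=2, a=2520)
            factorial_tail(p=1, a=5040)
            -> return 5040
          -> return 5040
        -> return 5040
      -> return 5040
    -> return 5040
  -> return 5040
-> return 5040

Final answer: 5040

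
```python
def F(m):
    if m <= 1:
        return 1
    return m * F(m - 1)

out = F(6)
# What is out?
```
Call trace:
F(m=6)
  F(m=5)
    F(m=4)
      F(m=3)
        F(m=2)
          F(m=1)
          -> return 1
        -> return 2
      -> return 6
    -> return 24
  -> return 120
-> return 720

Final answer: 720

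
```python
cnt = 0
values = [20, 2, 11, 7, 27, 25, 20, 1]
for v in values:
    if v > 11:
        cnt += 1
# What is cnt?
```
Trace:
  cnt=0
  cnt=1, v=20
  cnt=1, v=2
  cnt=1, v=11
  cnt=1, v=7
  cnt=2, v=27
  cnt=3, v=25
  cnt=4, v=20
  cnt=4, v=1

Final answer: 4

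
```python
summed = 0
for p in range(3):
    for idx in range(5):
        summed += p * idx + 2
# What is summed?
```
Trace:
  summed=0
  summed=2, p=0, idx=0
  summed=4, p=0, idx=1
  summed=6, p=0, idx=2
  summed=8, p=0, idx=3
  summed=10, p=0, idx=4
  summed=12, p=1, idx=0
  summed=15, p=1, idx=1
  summed=19, p=1, idx=2
  summed=24, p=1, idx=3
  summed=30, p=1, idx=4
  summed=32, p=2, idx=0
  summed=36, p=2, idx=1
  summed=42, p=2, idx=2
  summed=50, p=2, idx=3
  summed=60, p=2, idx=4

Final answer: 60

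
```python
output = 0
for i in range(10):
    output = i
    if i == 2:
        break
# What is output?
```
Trace:
  output=0
  output=0, i=0
  output=1, i=1
  output=2, i=2

Final answer: 2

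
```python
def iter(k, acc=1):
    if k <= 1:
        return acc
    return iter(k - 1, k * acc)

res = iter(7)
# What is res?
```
Call trace:
iter(k=7, acc=1)
  iter(k=6, acc=7)
    iter(k=5, acc=42)
      iter(k=4, acc=210)
        iter(k=3, acc=840)
          iter(k=2, acc=2520)
            iter(k=1, acc=5040)
            -> return 5040
          -> return 5040
        -> return 5040
      -> return 5040
    -> return 5040
  -> return 5040
-> return 5040

Final answer: 5040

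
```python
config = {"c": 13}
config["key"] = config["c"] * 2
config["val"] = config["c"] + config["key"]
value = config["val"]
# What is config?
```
Trace:
  config={'c': 13}
  config={'c': 13, 'key': 26}
  config={'c': 13, 'key': 26, 'val': 39}
  config={'c': 13, 'key': 26, 'val': 39}, value=39

Final answer: {'c': 13, 'key': 26, 'val': 39}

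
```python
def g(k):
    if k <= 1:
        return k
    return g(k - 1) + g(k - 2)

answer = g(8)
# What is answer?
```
Call trace (a repeated sub-call is expanded the first time; later identical calls just restate its return value):
g(k=8)
  g(k=7)
    g(k=6)
      g(k=5)
        g(k=4)
          g(k=3)
            g(k=2)
              g(k=1)
              -> return 1
              g(k=0)
              -> return 0
            -> return 1
            g(k=1)
            -> return 1
          -> return 2
          g(k=2) -> return 1  (same call as traced above)
        -> return 3
        g(k=3) -> return 2  (same call as traced above)
      -> return 5
      g(k=4) -> return 3  (same call as traced above)
    -> return 8
    g(k=5) -> return 5  (same call as traced above)
  -> return 13
  g(k=6) -> return 8  (same call as traced above)
-> return 21

Final answer: 21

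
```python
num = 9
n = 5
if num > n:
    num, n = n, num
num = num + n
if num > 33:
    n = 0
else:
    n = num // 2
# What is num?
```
Trace:
  num=9
  num=9, n=5
  num=5, n=9
  num=14, n=9
  num=14, n=7

Final answer: 14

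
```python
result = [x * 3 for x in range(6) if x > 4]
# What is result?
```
Trace:
  x=0
  x=1
  x=2
  x=3
  x=4
  x=5
  result=[15]

Final answer: [15]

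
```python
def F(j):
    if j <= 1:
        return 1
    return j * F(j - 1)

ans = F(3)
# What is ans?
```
Call trace:
F(j=3)
  F(j=2)
    F(j=1)
    -> return 1
  -> return 2
-> return 6

Final answer: 6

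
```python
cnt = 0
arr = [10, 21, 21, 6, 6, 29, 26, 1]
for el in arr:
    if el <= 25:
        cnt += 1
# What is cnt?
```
Trace:
  cnt=0
  cnt=1, el=10
  cnt=2, el=21
  cnt=3, el=21
  cnt=4, el=6
  cnt=5, el=6
  cnt=5, el=29
  cnt=5, el=26
  cnt=6, el=1

Final answer: 6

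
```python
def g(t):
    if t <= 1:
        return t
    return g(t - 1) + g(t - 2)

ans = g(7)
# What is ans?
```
Call trace (a repeated sub-call is expanded the first time; later identical calls just restate its return value):
g(t=7)
  g(t=6)
    g(t=5)
      g(t=4)
        g(t=3)
          g(t=2)
            g(t=1)
            -> return 1
            g(t=0)
            -> return 0
          -> return 1
          g(t=1)
          -> return 1
        -> return 2
        g(t=2) -> return 1  (same call as traced above)
      -> return 3
      g(t=3) -> return 2  (same call as traced above)
    -> return 5
    g(t=4) -> return 3  (same call as traced above)
  -> return 8
  g(t=5) -> return 5  (same call as traced above)
-> return 13

Final answer: 13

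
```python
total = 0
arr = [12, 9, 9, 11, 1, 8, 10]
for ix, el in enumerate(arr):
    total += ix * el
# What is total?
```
Trace:
  total=0
  total=0, ix=0, el=12
  total=9, ix=1, el=9
  total=27, ix=2, el=9
  total=60, ix=3, el=11
  total=64, ix=4, el=1
  total=104, ix=5, el=8
  total=164, ix=6, el=10

Final answer: 164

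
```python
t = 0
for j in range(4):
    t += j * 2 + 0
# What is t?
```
Trace:
  t=0
  t=0, j=0
  t=2, j=1
  t=6, j=2
  t=12, j=3

Final answer: 12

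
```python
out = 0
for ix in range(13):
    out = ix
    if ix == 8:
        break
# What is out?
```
Trace:
  out=0
  out=0, ix=0
  out=1, ix=1
  out=2, ix=2
  out=3, ix=3
  out=4, ix=4
  out=5, ix=5
  out=6, ix=6
  out=7, ix=7
  out=8, ix=8

Final answer: 8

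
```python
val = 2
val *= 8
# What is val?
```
Trace:
  val=2
  val=16

Final answer: 16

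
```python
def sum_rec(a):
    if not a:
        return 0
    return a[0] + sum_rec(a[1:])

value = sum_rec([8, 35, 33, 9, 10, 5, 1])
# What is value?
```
Call trace:
sum_rec(a=[8, 35, 33, 9, 10, 5, 1])
  sum_rec(a=[35, 33, 9, 10, 5, 1])
    sum_rec(a=[33, 9, 10, 5, 1])
      sum_rec(a=[9, 10, 5, 1])
        sum_rec(a=[10, 5, 1])
          sum_rec(a=[5, 1])
            sum_rec(a=[1])
              sum_rec(a=[])
              -> return 0
            -> return 1
          -> return 6
        -> return 16
      -> return 25
    -> return 58
  -> return 93
-> return 101

Final answer: 101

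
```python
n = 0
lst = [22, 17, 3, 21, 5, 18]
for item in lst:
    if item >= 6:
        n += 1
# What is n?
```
Trace:
  n=0
  n=1, item=22
  n=2, item=17
  n=2, item=3
  n=3, item=21
  n=3, item=5
  n=4, item=18

Final answer: 4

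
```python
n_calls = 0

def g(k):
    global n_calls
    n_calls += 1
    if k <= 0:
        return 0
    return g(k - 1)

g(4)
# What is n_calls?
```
Call trace:
g(k=4)
  g(k=3)
    g(k=2)
      g(k=1)
        g(k=0)
        -> return 0
      -> return 0
    -> return 0
  -> return 0
-> return 0

n_calls is incremented once per call. g is entered once for each k = 4, 3, 2, 1, 0 (the k <= 0 call returns without recursing), i.e. 4 + 1 calls.
n_calls = 5

Final answer: 5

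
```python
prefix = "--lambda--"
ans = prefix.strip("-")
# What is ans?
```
Trace:
  prefix='--lambda--'
  prefix='--lambda--', ans='lambda'

Final answer: 'lambda'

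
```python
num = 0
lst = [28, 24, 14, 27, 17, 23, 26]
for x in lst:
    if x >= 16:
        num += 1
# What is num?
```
Trace:
  num=0
  num=1, x=28
  num=2, x=24
  num=2, x=14
  num=3, x=27
  num=4, x=17
  num=5, x=23
  num=6, x=26

Final answer: 6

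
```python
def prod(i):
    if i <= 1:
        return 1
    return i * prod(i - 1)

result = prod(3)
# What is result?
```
Call trace:
prod(i=3)
  prod(i=2)
    prod(i=1)
    -> return 1
  -> return 2
-> return 6

Final answer: 6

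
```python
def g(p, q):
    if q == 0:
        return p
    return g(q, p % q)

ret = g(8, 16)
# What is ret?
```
Call trace:
g(p=8, q=16)
  g(p=16, q=8)
    g(p=8, q=0)
    -> return 8
  -> return 8
-> return 8

Final answer: 8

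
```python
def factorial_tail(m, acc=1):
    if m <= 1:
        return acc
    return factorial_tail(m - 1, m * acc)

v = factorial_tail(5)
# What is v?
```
Call trace:
factorial_tail(m=5, acc=1)
  factorial_tail(m=4, acc=5)
    factorial_tail(m=3, acc=20)
      factorial_tail(m=2, acc=60)
        factorial_tail(m=1, acc=120)
        -> return 120
      -> return 120
    -> return 120
  -> return 120
-> return 120

Final answer: 120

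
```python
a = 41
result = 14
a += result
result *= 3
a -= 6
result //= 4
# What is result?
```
Trace:
  a=41
  a=41, result=14
  a=55, result=14
  a=55, result=42
  a=49, result=42
  a=49, result=10

Final answer: 10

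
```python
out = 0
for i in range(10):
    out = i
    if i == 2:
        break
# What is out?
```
Trace:
  out=0
  out=0, i=0
  out=1, i=1
  out=2, i=2

Final answer: 2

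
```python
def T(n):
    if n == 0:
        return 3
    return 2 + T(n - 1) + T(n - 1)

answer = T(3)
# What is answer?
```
Call trace (a repeated sub-call is expanded the first time; later identical calls just restate its return value):
T(n=3)
  T(n=2)
    T(n=1)
      T(n=0)
      -> return 3
      T(n=0)
      -> return 3
    -> return 8
    T(n=1) -> return 8  (same call as traced above)
  -> return 18
  T(n=2) -> return 18  (same call as traced above)
-> return 38

Final answer: 38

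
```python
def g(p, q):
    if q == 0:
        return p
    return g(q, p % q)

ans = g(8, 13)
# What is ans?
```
Call trace:
g(p=8, q=13)
  g(p=13, q=8)
    g(p=8, q=5)
      g(p=5, q=3)
        g(p=3, q=2)
          g(p=2, q=1)
            g(p=1, q=0)
            -> return 1
          -> return 1
        -> return 1
      -> return 1
    -> return 1
  -> return 1
-> return 1

Final answer: 1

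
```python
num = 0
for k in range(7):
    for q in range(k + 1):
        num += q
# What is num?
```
Trace:
  num=0
  num=0, k=0, q=0
  num=0, k=1, q=0
  num=1, k=1, q=1
  num=1, k=2, q=0
  num=2, k=2, q=1
  num=4, k=2, q=2
  num=4, k=3, q=0
  num=5, k=3, q=1
  num=7, k=3, q=2
  num=10, k=3, q=3
  num=10, k=4, q=0
  num=11, k=4, q=1
  num=13, k=4, q=2
  num=16, k=4, q=3
  num=20, k=4, q=4
  num=20, k=5, q=0
  num=21, k=5, q=1
  num=23, k=5, q=2
  num=26, k=5, q=3
  num=30, k=5, q=4
  num=35, k=5, q=5
  num=35, k=6, q=0
  num=36, k=6, q=1
  num=38, k=6, q=2
  num=41, k=6, q=3
  num=45, k=6, q=4
  num=50, k=6, q=5
  num=56, k=6, q=6

Final answer: 56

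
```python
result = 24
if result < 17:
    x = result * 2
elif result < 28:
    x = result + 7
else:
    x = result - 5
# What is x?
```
Trace:
  result=24
  result=24, x=31

Final answer: 31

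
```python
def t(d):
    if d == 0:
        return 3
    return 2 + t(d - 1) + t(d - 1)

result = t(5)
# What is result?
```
Call trace (a repeated sub-call is expanded the first time; later identical calls just restate its return value):
t(d=5)
  t(d=4)
    t(d=3)
      t(d=2)
        t(d=1)
          t(d=0)
          -> return 3
          t(d=0)
          -> return 3
        -> return 8
        t(d=1) -> return 8  (same call as traced above)
      -> return 18
      t(d=2) -> return 18  (same call as traced above)
    -> return 38
    t(d=3) -> return 38  (same call as traced above)
  -> return 78
  t(d=4) -> return 78  (same call as traced above)
-> return 158

Final answer: 158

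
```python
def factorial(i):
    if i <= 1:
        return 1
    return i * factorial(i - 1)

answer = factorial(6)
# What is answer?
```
Call trace:
factorial(i=6)
  factorial(i=5)
    factorial(i=4)
      factorial(i=3)
        factorial(i=2)
          factorial(i=1)
          -> return 1
        -> return 2
      -> return 6
    -> return 24
  -> return 120
-> return 720

Final answer: 720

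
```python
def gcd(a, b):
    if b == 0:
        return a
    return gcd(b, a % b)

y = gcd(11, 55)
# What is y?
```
Call trace:
gcd(a=11, b=55)
  gcd(a=55, b=11)
    gcd(a=11, b=0)
    -> return 11
  -> return 11
-> return 11

Final answer: 11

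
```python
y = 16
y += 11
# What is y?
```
Trace:
  y=16
  y=27

Final answer: 27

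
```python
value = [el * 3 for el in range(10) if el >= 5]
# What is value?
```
Trace:
  el=0
  el=1
  el=2
  el=3
  el=4
  el=5
  el=6
  el=7
  el=8
  el=9
  value=[15, 18, 21, 24, 27]

Final answer: [15, 18, 21, 24, 27]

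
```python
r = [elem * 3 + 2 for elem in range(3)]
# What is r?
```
Trace:
  elem=0
  elem=1
  elem=2
  r=[2, 5, 8]

Final answer: [2, 5, 8]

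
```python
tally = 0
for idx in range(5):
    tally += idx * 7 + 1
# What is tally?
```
Trace:
  tally=0
  tally=1, idx=0
  tally=9, idx=1
  tally=24, idx=2
  tally=46, idx=3
  tally=75, idx=4

Final answer: 75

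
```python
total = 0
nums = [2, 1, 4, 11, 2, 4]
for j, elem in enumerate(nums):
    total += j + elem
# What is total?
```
Trace:
  total=0
  total=2, j=0, elem=2
  total=4, j=1, elem=1
  total=10, j=2, elem=4
  total=24, j=3, elem=11
  total=30, j=4, elem=2
  total=39, j=5, elem=4

Final answer: 39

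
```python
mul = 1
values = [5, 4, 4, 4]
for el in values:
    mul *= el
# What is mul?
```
Trace:
  mul=1
  mul=5, el=5
  mul=20, el=4
  mul=80, el=4
  mul=320, el=4

Final answer: 320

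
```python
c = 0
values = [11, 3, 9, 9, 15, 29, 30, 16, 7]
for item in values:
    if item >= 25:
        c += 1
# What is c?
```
Trace:
  c=0
  c=0, item=11
  c=0, item=3
  c=0, item=9
  c=0, item=9
  c=0, item=15
  c=1, item=29
  c=2, item=30
  c=2, item=16
  c=2, item=7

Final answer: 2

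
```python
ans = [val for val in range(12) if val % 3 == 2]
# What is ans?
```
Trace:
  val=0
  val=1
  val=2
  val=3
  val=4
  val=5
  val=6
  val=7
  val=8
  val=9
  val=10
  val=11
  ans=[2, 5, 8, 11]

Final answer: [2, 5, 8, 11]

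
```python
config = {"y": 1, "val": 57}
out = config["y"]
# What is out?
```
Trace:
  config={'y': 1, 'val': 57}
  config={'y': 1, 'val': 57}, out=1

Final answer: 1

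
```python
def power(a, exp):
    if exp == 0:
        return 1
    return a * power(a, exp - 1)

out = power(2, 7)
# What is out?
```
Call trace:
power(a=2, exp=7)
  power(a=2, exp=6)
    power(a=2, exp=5)
      power(a=2, exp=4)
        power(a=2, exp=3)
          power(a=2, exp=2)
            power(a=2, exp=1)
              power(a=2, exp=0)
              -> return 1
            -> return 2
          -> return 4
        -> return 8
      -> return 16
    -> return 32
  -> return 64
-> return 128

Final answer: 128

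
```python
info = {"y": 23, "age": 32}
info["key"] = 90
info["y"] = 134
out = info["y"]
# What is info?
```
Trace:
  info={'y': 23, 'age': 32}
  info={'y': 23, 'age': 32, 'key': 90}
  info={'y': 134, 'age': 32, 'key': 90}
  info={'y': 134, 'age': 32, 'key': 90}, out=134

Final answer: {'y': 134, 'age': 32, 'key': 90}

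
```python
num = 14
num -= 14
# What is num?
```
Trace:
  num=14
  num=0

Final answer: 0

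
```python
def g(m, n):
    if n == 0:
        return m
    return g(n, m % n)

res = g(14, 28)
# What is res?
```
Call trace:
g(m=14, n=28)
  g(m=28, n=14)
    g(m=14, n=0)
    -> return 14
  -> return 14
-> return 14

Final answer: 14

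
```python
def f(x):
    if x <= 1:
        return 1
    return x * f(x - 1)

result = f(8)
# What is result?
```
Call trace:
f(x=8)
  f(x=7)
    f(x=6)
      f(x=5)
        f(x=4)
          f(x=3)
            f(x=2)
              f(x=1)
              -> return 1
            -> return 2
          -> return 6
        -> return 24
      -> return 120
    -> return 720
  -> return 5040
-> return 40320

Final answer: 40320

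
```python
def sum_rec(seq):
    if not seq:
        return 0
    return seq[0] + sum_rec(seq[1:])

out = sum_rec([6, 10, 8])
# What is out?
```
Call trace:
sum_rec(seq=[6, 10, 8])
  sum_rec(seq=[10, 8])
    sum_rec(seq=[8])
      sum_rec(seq=[])
      -> return 0
    -> return 8
  -> return 18
-> return 24

Final answer: 24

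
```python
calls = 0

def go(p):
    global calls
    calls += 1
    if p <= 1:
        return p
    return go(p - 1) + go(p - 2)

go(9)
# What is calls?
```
Call trace (a repeated sub-call is expanded the first time; later identical calls just restate its return value):
go(p=9)
  go(p=8)
    go(p=7)
      go(p=6)
        go(p=5)
          go(p=4)
            go(p=3)
              go(p=2)
                go(p=1)
                -> return 1
                go(p=0)
                -> return 0
              -> return 1
              go(p=1)
              -> return 1
            -> return 2
            go(p=2) -> return 1  (same call as traced above)
          -> return 3
          go(p=3) -> return 2  (same call as traced above)
        -> return 5
        go(p=4) -> return 3  (same call as traced above)
      -> return 8
      go(p=5) -> return 5  (same call as traced above)
    -> return 13
    go(p=6) -> return 8  (same call as traced above)
  -> return 21
  go(p=7) -> return 13  (same call as traced above)
-> return 34

calls is incremented once per call, so count the calls in each subtree. Let C(p) = number of calls made by go(p).
C(0) = C(1) = 1 (base case, no recursion); C(p) = 1 + C(p - 1) + C(p - 2) otherwise.
C(2) = 1 + C(1) + C(0) = 1 + 1 + 1 = 3
C(3) = 1 + C(2) + C(1) = 1 + 3 + 1 = 5
C(4) = 1 + C(3) + C(2) = 1 + 5 + 3 = 9
C(5) = 1 + C(4) + C(3) = 1 + 9 + 5 = 15
C(6) = 1 + C(5) + C(4) = 1 + 15 + 9 = 25
C(7) = 1 + C(6) + C(5) = 1 + 25 + 15 = 41
C(8) = 1 + C(7) + C(6) = 1 + 41 + 25 = 67
C(9) = 1 + C(8) + C(7) = 1 + 67 + 41 = 109
calls = C(9) = 109

Final answer: 109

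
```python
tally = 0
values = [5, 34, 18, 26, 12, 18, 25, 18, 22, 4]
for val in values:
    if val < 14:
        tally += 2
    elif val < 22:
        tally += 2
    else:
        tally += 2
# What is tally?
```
Trace:
  tally=0
  tally=2, val=5
  tally=4, val=34
  tally=6, val=18
  tally=8, val=26
  tally=10, val=12
  tally=12, val=18
  tally=14, val=25
  tally=16, val=18
  tally=18, val=22
  tally=20, val=4

Final answer: 20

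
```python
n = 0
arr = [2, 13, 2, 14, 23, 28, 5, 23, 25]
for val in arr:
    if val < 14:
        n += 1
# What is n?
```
Trace:
  n=0
  n=1, val=2
  n=2, val=13
  n=3, val=2
  n=3, val=14
  n=3, val=23
  n=3, val=28
  n=4, val=5
  n=4, val=23
  n=4, val=25

Final answer: 4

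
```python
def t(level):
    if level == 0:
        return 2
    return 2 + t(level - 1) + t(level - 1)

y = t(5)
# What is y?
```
Call trace (a repeated sub-call is expanded the first time; later identical calls just restate its return value):
t(level=5)
  t(level=4)
    t(level=3)
      t(level=2)
        t(level=1)
          t(level=0)
          -> return 2
          t(level=0)
          -> return 2
        -> return 6
        t(level=1) -> return 6  (same call as traced above)
      -> return 14
      t(level=2) -> return 14  (same call as traced above)
    -> return 30
    t(level=3) -> return 30  (same call as traced above)
  -> return 62
  t(level=4) -> return 62  (same call as traced above)
-> return 126

Final answer: 126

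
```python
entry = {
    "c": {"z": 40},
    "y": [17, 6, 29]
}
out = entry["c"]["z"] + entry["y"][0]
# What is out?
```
Trace:
  entry={'c': {'z': 40}, 'y': [17, 6, 29]}
  entry={'c': {'z': 40}, 'y': [17, 6, 29]}, out=57

Final answer: 57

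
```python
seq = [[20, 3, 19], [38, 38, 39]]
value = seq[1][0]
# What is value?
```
Trace:
  seq=[[20, 3, 19], [38, 38, 39]]
  seq=[[20, 3, 19], [38, 38, 39]], value=38

Final answer: 38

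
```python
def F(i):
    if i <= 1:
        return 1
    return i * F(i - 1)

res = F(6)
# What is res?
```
Call trace:
F(i=6)
  F(i=5)
    F(i=4)
      F(i=3)
        F(i=2)
          F(i=1)
          -> return 1
        -> return 2
      -> return 6
    -> return 24
  -> return 120
-> return 720

Final answer: 720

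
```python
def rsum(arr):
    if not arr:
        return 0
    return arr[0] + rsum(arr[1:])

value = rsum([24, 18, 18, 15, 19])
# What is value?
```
Call trace:
rsum(arr=[24, 18, 18, 15, 19])
  rsum(arr=[18, 18, 15, 19])
    rsum(arr=[18, 15, 19])
      rsum(arr=[15, 19])
        rsum(arr=[19])
          rsum(arr=[])
          -> return 0
        -> return 19
      -> return 34
    -> return 52
  -> return 70
-> return 94

Final answer: 94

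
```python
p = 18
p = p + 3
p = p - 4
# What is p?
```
Trace:
  p=18
  p=21
  p=17

Final answer: 17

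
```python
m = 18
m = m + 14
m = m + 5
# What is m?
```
Trace:
  m=18
  m=32
  m=37

Final answer: 37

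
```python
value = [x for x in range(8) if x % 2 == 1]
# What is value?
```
Trace:
  x=0
  x=1
  x=2
  x=3
  x=4
  x=5
  x=6
  x=7
  value=[1, 3, 5, 7]

Final answer: [1, 3, 5, 7]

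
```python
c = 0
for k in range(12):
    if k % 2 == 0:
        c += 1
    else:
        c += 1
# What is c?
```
Trace:
  c=0
  c=1, k=0
  c=2, k=1
  c=3, k=2
  c=4, k=3
  c=5, k=4
  c=6, k=5
  c=7, k=6
  c=8, k=7
  c=9, k=8
  c=10, k=9
  c=11, k=10
  c=12, k=11

Final answer: 12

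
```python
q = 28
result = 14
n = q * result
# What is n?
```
Trace:
  q=28
  q=28, result=14
  q=28, result=14, n=392

Final answer: 392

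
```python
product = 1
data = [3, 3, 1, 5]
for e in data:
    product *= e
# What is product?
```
Trace:
  product=1
  product=3, e=3
  product=9, e=3
  product=9, e=1
  product=45, e=5

Final answer: 45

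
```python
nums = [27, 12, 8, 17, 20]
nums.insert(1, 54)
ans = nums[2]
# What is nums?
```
Trace:
  nums=[27, 12, 8, 17, 20]
  nums=[27, 54, 12, 8, 17, 20]
  nums=[27, 54, 12, 8, 17, 20], ans=12

Final answer: [27, 54, 12, 8, 17, 20]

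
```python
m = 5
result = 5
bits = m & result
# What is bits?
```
Trace:
  m=5
  m=5, result=5
  m=5, result=5, bits=5

Final answer: 5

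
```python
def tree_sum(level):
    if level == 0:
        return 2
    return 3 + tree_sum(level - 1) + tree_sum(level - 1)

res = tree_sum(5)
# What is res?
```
Call trace (a repeated sub-call is expanded the first time; later identical calls just restate its return value):
tree_sum(level=5)
  tree_sum(level=4)
    tree_sum(level=3)
      tree_sum(level=2)
        tree_sum(level=1)
          tree_sum(level=0)
          -> return 2
          tree_sum(level=0)
          -> return 2
        -> return 7
        tree_sum(level=1) -> return 7  (same call as traced above)
      -> return 17
      tree_sum(level=2) -> return 17  (same call as traced above)
    -> return 37
    tree_sum(level=3) -> return 37  (same call as traced above)
  -> return 77
  tree_sum(level=4) -> return 77  (same call as traced above)
-> return 157

Final answer: 157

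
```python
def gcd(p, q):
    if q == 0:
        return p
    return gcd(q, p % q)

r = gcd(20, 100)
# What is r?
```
Call trace:
gcd(p=20, q=100)
  gcd(p=100, q=20)
    gcd(p=20, q=0)
    -> return 20
  -> return 20
-> return 20

Final answer: 20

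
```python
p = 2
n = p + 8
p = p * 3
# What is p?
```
Trace:
  p=2
  p=2, n=10
  p=6, n=10

Final answer: 6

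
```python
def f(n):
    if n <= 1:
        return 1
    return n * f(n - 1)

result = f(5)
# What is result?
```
Call trace:
f(n=5)
  f(n=4)
    f(n=3)
      f(n=2)
        f(n=1)
        -> return 1
      -> return 2
    -> return 6
  -> return 24
-> return 120

Final answer: 120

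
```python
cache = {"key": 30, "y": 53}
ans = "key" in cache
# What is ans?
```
Trace:
  cache={'key': 30, 'y': 53}
  cache={'key': 30, 'y': 53}, ans=True

Final answer: True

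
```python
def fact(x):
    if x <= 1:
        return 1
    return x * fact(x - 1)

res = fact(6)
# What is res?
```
Call trace:
fact(x=6)
  fact(x=5)
    fact(x=4)
      fact(x=3)
        fact(x=2)
          fact(x=1)
          -> return 1
        -> return 2
      -> return 6
    -> return 24
  -> return 120
-> return 720

Final answer: 720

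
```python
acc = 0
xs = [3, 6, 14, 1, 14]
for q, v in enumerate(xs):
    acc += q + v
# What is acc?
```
Trace:
  acc=0
  acc=3, q=0, v=3
  acc=10, q=1, v=6
  acc=26, q=2, v=14
  acc=30, q=3, v=1
  acc=48, q=4, v=14

Final answer: 48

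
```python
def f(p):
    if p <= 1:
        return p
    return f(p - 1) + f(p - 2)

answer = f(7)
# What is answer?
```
Call trace (a repeated sub-call is expanded the first time; later identical calls just restate its return value):
f(p=7)
  f(p=6)
    f(p=5)
      f(p=4)
        f(p=3)
          f(p=2)
            f(p=1)
            -> return 1
            f(p=0)
            -> return 0
          -> return 1
          f(p=1)
          -> return 1
        -> return 2
        f(p=2) -> return 1  (same call as traced above)
      -> return 3
      f(p=3) -> return 2  (same call as traced above)
    -> return 5
    f(p=4) -> return 3  (same call as traced above)
  -> return 8
  f(p=5) -> return 5  (same call as traced above)
-> return 13

Final answer: 13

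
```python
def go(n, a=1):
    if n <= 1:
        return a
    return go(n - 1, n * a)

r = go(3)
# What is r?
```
Call trace:
go(n=3, a=1)
  go(n=2, a=3)
    go(n=1, a=6)
    -> return 6
  -> return 6
-> return 6

Final answer: 6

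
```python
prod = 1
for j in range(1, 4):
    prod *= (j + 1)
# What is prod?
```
Trace:
  prod=1
  prod=2, j=1
  prod=6, j=2
  prod=24, j=3

Final answer: 24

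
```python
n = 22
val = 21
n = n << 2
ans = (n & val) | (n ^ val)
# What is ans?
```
Trace:
  n=22
  n=22, val=21
  n=88, val=21
  n=88, val=21, ans=93

Final answer: 93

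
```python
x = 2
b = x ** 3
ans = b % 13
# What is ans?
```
Trace:
  x=2
  x=2, b=8
  x=2, b=8, ans=8

Final answer: 8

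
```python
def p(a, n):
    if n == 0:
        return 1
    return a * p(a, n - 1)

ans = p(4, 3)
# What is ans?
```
Call trace:
p(a=4, n=3)
  p(a=4, n=2)
    p(a=4, n=1)
      p(a=4, n=0)
      -> return 1
    -> return 4
  -> return 16
-> return 64

Final answer: 64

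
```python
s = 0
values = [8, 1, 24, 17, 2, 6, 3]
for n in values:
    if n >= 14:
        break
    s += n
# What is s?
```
Trace:
  s=0
  s=8, n=8
  s=9, n=1
  s=9, n=24

Final answer: 9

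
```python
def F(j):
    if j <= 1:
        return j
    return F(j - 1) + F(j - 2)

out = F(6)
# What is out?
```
Call trace (a repeated sub-call is expanded the first time; later identical calls just restate its return value):
F(j=6)
  F(j=5)
    F(j=4)
      F(j=3)
        F(j=2)
          F(j=1)
          -> return 1
          F(j=0)
          -> return 0
        -> return 1
        F(j=1)
        -> return 1
      -> return 2
      F(j=2) -> return 1  (same call as traced above)
    -> return 3
    F(j=3) -> return 2  (same call as traced above)
  -> return 5
  F(j=4) -> return 3  (same call as traced above)
-> return 8

Final answer: 8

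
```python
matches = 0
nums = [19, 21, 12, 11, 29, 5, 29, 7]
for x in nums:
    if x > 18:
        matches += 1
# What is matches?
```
Trace:
  matches=0
  matches=1, x=19
  matches=2, x=21
  matches=2, x=12
  matches=2, x=11
  matches=3, x=29
  matches=3, x=5
  matches=4, x=29
  matches=4, x=7

Final answer: 4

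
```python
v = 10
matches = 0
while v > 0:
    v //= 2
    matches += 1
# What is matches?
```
Trace:
  v=10
  v=10, matches=0
  v=5, matches=1
  v=2, matches=2
  v=1, matches=3
  v=0, matches=4

Final answer: 4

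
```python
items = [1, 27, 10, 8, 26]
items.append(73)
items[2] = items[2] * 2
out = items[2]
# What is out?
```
Trace:
  items=[1, 27, 10, 8, 26]
  items=[1, 27, 10, 8, 26, 73]
  items=[1, 27, 20, 8, 26, 73]
  items=[1, 27, 20, 8, 26, 73], out=20

Final answer: 20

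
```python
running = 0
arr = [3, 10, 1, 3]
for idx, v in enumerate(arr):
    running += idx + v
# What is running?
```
Trace:
  running=0
  running=3, idx=0, v=3
  running=14, idx=1, v=10
  running=17, idx=2, v=1
  running=23, idx=3, v=3

Final answer: 23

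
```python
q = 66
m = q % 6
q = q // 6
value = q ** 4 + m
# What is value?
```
Trace:
  q=66
  q=66, m=0
  q=11, m=0
  q=11, m=0, value=14641

Final answer: 14641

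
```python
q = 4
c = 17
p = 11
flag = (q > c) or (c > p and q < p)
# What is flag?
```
Trace:
  q=4
  q=4, c=17
  q=4, c=17, p=11
  q=4, c=17, p=11, flag=True

Final answer: True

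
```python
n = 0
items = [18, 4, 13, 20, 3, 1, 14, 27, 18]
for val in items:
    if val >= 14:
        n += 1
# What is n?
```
Trace:
  n=0
  n=1, val=18
  n=1, val=4
  n=1, val=13
  n=2, val=20
  n=2, val=3
  n=2, val=1
  n=3, val=14
  n=4, val=27
  n=5, val=18

Final answer: 5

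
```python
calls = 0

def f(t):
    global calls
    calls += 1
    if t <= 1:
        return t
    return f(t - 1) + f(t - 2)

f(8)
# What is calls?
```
Call trace (a repeated sub-call is expanded the first time; later identical calls just restate its return value):
f(t=8)
  f(t=7)
    f(t=6)
      f(t=5)
        f(t=4)
          f(t=3)
            f(t=2)
              f(t=1)
              -> return 1
              f(t=0)
              -> return 0
            -> return 1
            f(t=1)
            -> return 1
          -> return 2
          f(t=2) -> return 1  (same call as traced above)
        -> return 3
        f(t=3) -> return 2  (same call as traced above)
      -> return 5
      f(t=4) -> return 3  (same call as traced above)
    -> return 8
    f(t=5) -> return 5  (same call as traced above)
  -> return 13
  f(t=6) -> return 8  (same call as traced above)
-> return 21

calls is incremented once per call, so count the calls in each subtree. Let C(t) = number of calls made by f(t).
C(0) = C(1) = 1 (base case, no recursion); C(t) = 1 + C(t - 1) + C(t - 2) otherwise.
C(2) = 1 + C(1) + C(0) = 1 + 1 + 1 = 3
C(3) = 1 + C(2) + C(1) = 1 + 3 + 1 = 5
C(4) = 1 + C(3) + C(2) = 1 + 5 + 3 = 9
C(5) = 1 + C(4) + C(3) = 1 + 9 + 5 = 15
C(6) = 1 + C(5) + C(4) = 1 + 15 + 9 = 25
C(7) = 1 + C(6) + C(5) = 1 + 25 + 15 = 41
C(8) = 1 + C(7) + C(6) = 1 + 41 + 25 = 67
calls = C(8) = 67

Final answer: 67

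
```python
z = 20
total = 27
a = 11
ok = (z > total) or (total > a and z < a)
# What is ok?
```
Trace:
  z=20
  z=20, total=27
  z=20, total=27, a=11
  z=20, total=27, a=11, ok=False

Final answer: False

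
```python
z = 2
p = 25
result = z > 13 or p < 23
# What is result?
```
Trace:
  z=2
  z=2, p=25
  z=2, p=25, result=False

Final answer: False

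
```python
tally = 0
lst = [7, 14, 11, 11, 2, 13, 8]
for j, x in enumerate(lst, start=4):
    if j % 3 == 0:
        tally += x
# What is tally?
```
Trace:
  tally=0
  tally=0, j=4, x=7
  tally=0, j=5, x=14
  tally=11, j=6, x=11
  tally=11, j=7, x=11
  tally=11, j=8, x=2
  tally=24, j=9, x=13
  tally=24, j=10, x=8

Final answer: 24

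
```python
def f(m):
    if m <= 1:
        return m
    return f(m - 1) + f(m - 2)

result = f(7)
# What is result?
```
Call trace (a repeated sub-call is expanded the first time; later identical calls just restate its return value):
f(m=7)
  f(m=6)
    f(m=5)
      f(m=4)
        f(m=3)
          f(m=2)
            f(m=1)
            -> return 1
            f(m=0)
            -> return 0
          -> return 1
          f(m=1)
          -> return 1
        -> return 2
        f(m=2) -> return 1  (same call as traced above)
      -> return 3
      f(m=3) -> return 2  (same call as traced above)
    -> return 5
    f(m=4) -> return 3  (same call as traced above)
  -> return 8
  f(m=5) -> return 5  (same call as traced above)
-> return 13

Final answer: 13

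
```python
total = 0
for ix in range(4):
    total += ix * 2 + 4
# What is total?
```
Trace:
  total=0
  total=4, ix=0
  total=10, ix=1
  total=18, ix=2
  total=28, ix=3

Final answer: 28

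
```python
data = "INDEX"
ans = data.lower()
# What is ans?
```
Trace:
  data='INDEX'
  data='INDEX', ans='index'

Final answer: 'index'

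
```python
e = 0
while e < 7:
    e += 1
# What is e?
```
Trace:
  e=0
  e=1
  e=2
  e=3
  e=4
  e=5
  e=6
  e=7

Final answer: 7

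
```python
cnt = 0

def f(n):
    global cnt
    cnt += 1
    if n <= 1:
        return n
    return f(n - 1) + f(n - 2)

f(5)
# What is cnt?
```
Call trace (a repeated sub-call is expanded the first time; later identical calls just restate its return value):
f(n=5)
  f(n=4)
    f(n=3)
      f(n=2)
        f(n=1)
        -> return 1
        f(n=0)
        -> return 0
      -> return 1
      f(n=1)
      -> return 1
    -> return 2
    f(n=2) -> return 1  (same call as traced above)
  -> return 3
  f(n=3) -> return 2  (same call as traced above)
-> return 5

cnt is incremented once per call, so count the calls in each subtree. Let C(n) = number of calls made by f(n).
C(0) = C(1) = 1 (base case, no recursion); C(n) = 1 + C(n - 1) + C(n - 2) otherwise.
C(2) = 1 + C(1) + C(0) = 1 + 1 + 1 = 3
C(3) = 1 + C(2) + C(1) = 1 + 3 + 1 = 5
C(4) = 1 + C(3) + C(2) = 1 + 5 + 3 = 9
C(5) = 1 + C(4) + C(3) = 1 + 9 + 5 = 15
cnt = C(5) = 15

Final answer: 15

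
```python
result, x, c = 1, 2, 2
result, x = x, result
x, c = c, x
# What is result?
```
Trace:
  result=1, x=2, c=2
  result=2, x=1, c=2
  result=2, x=2, c=1

Final answer: 2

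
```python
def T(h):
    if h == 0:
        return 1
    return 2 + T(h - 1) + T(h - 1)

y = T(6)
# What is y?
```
Call trace (a repeated sub-call is expanded the first time; later identical calls just restate its return value):
T(h=6)
  T(h=5)
    T(h=4)
      T(h=3)
        T(h=2)
          T(h=1)
            T(h=0)
            -> return 1
            T(h=0)
            -> return 1
          -> return 4
          T(h=1) -> return 4  (same call as traced above)
        -> return 10
        T(h=2) -> return 10  (same call as traced above)
      -> return 22
      T(h=3) -> return 22  (same call as traced above)
    -> return 46
    T(h=4) -> return 46  (same call as traced above)
  -> return 94
  T(h=5) -> return 94  (same call as traced above)
-> return 190

Final answer: 190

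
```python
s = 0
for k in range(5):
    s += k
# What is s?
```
Trace:
  s=0
  s=0, k=0
  s=1, k=1
  s=3, k=2
  s=6, k=3
  s=10, k=4

Final answer: 10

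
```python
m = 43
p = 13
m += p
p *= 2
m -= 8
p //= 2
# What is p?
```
Trace:
  m=43
  m=43, p=13
  m=56, p=13
  m=56, p=26
  m=48, p=26
  m=48, p=13

Final answer: 13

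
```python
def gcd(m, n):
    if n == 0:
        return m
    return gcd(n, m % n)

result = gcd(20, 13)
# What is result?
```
Call trace:
gcd(m=20, n=13)
  gcd(m=13, n=7)
    gcd(m=7, n=6)
      gcd(m=6, n=1)
        gcd(m=1, n=0)
        -> return 1
      -> return 1
    -> return 1
  -> return 1
-> return 1

Final answer: 1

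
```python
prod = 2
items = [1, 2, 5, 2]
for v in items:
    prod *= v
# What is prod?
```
Trace:
  prod=2
  prod=2, v=1
  prod=4, v=2
  prod=20, v=5
  prod=40, v=2

Final answer: 40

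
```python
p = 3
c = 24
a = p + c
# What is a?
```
Trace:
  p=3
  p=3, c=24
  p=3, c=24, a=27

Final answer: 27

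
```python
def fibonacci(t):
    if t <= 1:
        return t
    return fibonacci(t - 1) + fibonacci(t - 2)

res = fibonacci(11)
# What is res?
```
Call trace (a repeated sub-call is expanded the first time; later identical calls just restate its return value):
fibonacci(t=11)
  fibonacci(t=10)
    fibonacci(t=9)
      fibonacci(t=8)
        fibonacci(t=7)
          fibonacci(t=6)
            fibonacci(t=5)
              fibonacci(t=4)
                fibonacci(t=3)
                  fibonacci(t=2)
                    fibonacci(t=1)
                    -> return 1
                    fibonacci(t=0)
                    -> return 0
                  -> return 1
                  fibonacci(t=1)
                  -> return 1
                -> return 2
                fibonacci(t=2) -> return 1  (same call as traced above)
              -> return 3
              fibonacci(t=3) -> return 2  (same call as traced above)
            -> return 5
            fibonacci(t=4) -> return 3  (same call as traced above)
          -> return 8
          fibonacci(t=5) -> return 5  (same call as traced above)
        -> return 13
        fibonacci(t=6) -> return 8  (same call as traced above)
      -> return 21
      fibonacci(t=7) -> return 13  (same call as traced above)
    -> return 34
    fibonacci(t=8) -> return 21  (same call as traced above)
  -> return 55
  fibonacci(t=9) -> return 34  (same call as traced above)
-> return 89

Final answer: 89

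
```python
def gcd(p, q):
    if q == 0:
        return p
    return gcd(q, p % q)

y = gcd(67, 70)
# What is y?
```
Call trace:
gcd(p=67, q=70)
  gcd(p=70, q=67)
    gcd(p=67, q=3)
      gcd(p=3, q=1)
        gcd(p=1, q=0)
        -> return 1
      -> return 1
    -> return 1
  -> return 1
-> return 1

Final answer: 1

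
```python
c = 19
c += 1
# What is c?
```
Trace:
  c=19
  c=20

Final answer: 20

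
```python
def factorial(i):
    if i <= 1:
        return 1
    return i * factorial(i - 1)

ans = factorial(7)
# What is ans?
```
Call trace:
factorial(i=7)
  factorial(i=6)
    factorial(i=5)
      factorial(i=4)
        factorial(i=3)
          factorial(i=2)
            factorial(i=1)
            -> return 1
          -> return 2
        -> return 6
      -> return 24
    -> return 120
  -> return 720
-> return 5040

Final answer: 5040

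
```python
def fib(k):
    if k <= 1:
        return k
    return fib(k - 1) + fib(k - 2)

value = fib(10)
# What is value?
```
Call trace (a repeated sub-call is expanded the first time; later identical calls just restate its return value):
fib(k=10)
  fib(k=9)
    fib(k=8)
      fib(k=7)
        fib(k=6)
          fib(k=5)
            fib(k=4)
              fib(k=3)
                fib(k=2)
                  fib(k=1)
                  -> return 1
                  fib(k=0)
                  -> return 0
                -> return 1
                fib(k=1)
                -> return 1
              -> return 2
              fib(k=2) -> return 1  (same call as traced above)
            -> return 3
            fib(k=3) -> return 2  (same call as traced above)
          -> return 5
          fib(k=4) -> return 3  (same call as traced above)
        -> return 8
        fib(k=5) -> return 5  (same call as traced above)
      -> return 13
      fib(k=6) -> return 8  (same call as traced above)
    -> return 21
    fib(k=7) -> return 13  (same call as traced above)
  -> return 34
  fib(k=8) -> return 21  (same call as traced above)
-> return 55

Final answer: 55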